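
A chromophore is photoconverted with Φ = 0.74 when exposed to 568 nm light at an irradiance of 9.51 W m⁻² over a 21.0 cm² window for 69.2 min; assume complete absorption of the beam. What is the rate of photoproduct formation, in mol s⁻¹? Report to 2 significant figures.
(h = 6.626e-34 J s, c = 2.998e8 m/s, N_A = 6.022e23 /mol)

7.0e-8 mol s⁻¹

Photon energy at 568 nm: hc/λ = (6.626e-34)(2.998e8)/(568e-9) = 3.497e-19 J.
Energy delivered: (9.51 W m⁻²)(21.0e-4 m²)(4152 s) = 82.92 J.
Photons incident: 82.92 / 3.497e-19 = 2.371e20, i.e. 2.371e20/6.022e23 = 3.937e-4 mol.
Product formed: 0.74 × 3.937e-4 = 2.913e-4 mol.
Rate: 2.913e-4 / 4152 s = 7.0e-8 mol s⁻¹.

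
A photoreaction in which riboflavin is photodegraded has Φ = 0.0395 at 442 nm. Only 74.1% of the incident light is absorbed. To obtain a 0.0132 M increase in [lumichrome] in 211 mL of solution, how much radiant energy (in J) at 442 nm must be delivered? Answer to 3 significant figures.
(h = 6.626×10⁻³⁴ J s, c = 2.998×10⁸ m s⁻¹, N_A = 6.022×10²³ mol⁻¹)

2.58×10⁴ J

Product: (0.0132 M)(0.211 L) = 0.002785 mol.
Photons that must be absorbed: 0.002785 / 0.0395 = 0.07051 mol.
Incident photons needed: 0.07051 / 0.741 = 0.09516 mol.
Photon energy: hc/λ = 4.494×10⁻¹⁹ J; per mole, 2.706×10⁵ J mol⁻¹.
Energy required: 0.09516 × 2.706×10⁵ = 2.58×10⁴ J.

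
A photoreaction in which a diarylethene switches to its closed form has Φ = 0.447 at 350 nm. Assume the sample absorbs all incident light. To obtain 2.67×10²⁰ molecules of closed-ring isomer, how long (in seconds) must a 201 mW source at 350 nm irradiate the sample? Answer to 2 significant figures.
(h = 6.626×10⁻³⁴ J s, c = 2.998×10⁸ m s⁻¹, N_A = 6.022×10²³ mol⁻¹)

t ≈ 1700 s

Product: 2.67×10²⁰ / 6.022×10²³ = 4.434×10⁻⁴ mol.
Photons that must be absorbed: 4.434×10⁻⁴ / 0.447 = 9.919×10⁻⁴ mol.
Photon energy: hc/λ = 5.676×10⁻¹⁹ J; per mole, 3.418×10⁵ J mol⁻¹.
Energy required: 9.919×10⁻⁴ × 3.418×10⁵ = 339.0 J.
Time: 339.0 J / 0.201 W = 1700 s.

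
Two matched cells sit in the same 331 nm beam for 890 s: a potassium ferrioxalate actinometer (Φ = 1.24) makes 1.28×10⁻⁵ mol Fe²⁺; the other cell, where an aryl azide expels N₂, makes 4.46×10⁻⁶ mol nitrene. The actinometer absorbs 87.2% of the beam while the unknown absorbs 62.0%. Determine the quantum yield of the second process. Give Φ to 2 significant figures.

Φ = 0.61

Photons absorbed by the actinometer: 1.28×10⁻⁵ / 1.24 = 1.032×10⁻⁵ mol.
Incident flux: 1.032×10⁻⁵ / 0.872 = 1.183×10⁻⁵ einstein.
Absorbed by unknown: 0.620 × 1.183×10⁻⁵ = 7.335×10⁻⁶ mol.
Φ(unknown) = 4.46×10⁻⁶ / 7.335×10⁻⁶ = 0.61.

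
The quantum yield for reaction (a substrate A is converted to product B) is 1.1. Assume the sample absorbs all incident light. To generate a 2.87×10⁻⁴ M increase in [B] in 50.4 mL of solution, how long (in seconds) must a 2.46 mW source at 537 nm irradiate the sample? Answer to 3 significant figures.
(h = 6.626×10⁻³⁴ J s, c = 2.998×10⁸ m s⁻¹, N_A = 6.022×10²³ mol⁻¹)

t ≈ 1190 s

Product: (2.87×10⁻⁴ M)(0.0504 L) = 1.446×10⁻⁵ mol.
Photons that must be absorbed: 1.446×10⁻⁵ / 1.1 = 1.315×10⁻⁵ mol.
Photon energy: hc/λ = 3.699×10⁻¹⁹ J; per mole, 2.228×10⁵ J mol⁻¹.
Energy required: 1.315×10⁻⁵ × 2.228×10⁵ = 2.930 J.
Time: 2.930 J / 0.00246 W = 1190 s.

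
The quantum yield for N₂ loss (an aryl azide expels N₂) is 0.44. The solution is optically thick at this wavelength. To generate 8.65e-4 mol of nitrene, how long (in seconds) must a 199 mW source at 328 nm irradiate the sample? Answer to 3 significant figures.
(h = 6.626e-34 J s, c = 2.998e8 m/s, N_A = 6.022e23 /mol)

Photons that must be absorbed: 8.65e-4 / 0.44 = 0.001966 mol.
Photon energy: hc/λ = 6.056e-19 J; per mole, 3.647e5 J mol⁻¹.
Energy required: 0.001966 × 3.647e5 = 717.0 J.
Time: 717.0 J / 0.199 W = 3600 s.

t ≈ 3600 s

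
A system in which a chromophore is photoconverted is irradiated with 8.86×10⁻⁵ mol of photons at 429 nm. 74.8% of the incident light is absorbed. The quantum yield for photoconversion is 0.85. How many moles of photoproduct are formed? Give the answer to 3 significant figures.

5.63×10⁻⁵ mol

Photons absorbed: 0.748 × 8.86×10⁻⁵ = 6.627×10⁻⁵ mol.
Product: Φ × n_abs = 0.85 × 6.627×10⁻⁵ = 5.633×10⁻⁵ mol.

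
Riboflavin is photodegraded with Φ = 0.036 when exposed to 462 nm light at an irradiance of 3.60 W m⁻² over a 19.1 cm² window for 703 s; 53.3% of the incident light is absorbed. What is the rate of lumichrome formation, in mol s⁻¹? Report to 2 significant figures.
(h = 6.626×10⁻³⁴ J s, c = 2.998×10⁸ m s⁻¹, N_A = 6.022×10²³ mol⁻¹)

Photon energy at 462 nm: hc/λ = (6.626×10⁻³⁴)(2.998×10⁸)/(462×10⁻⁹) = 4.300×10⁻¹⁹ J.
Energy delivered: (3.60 W m⁻²)(19.1×10⁻⁴ m²)(703 s) = 4.834 J.
Photons incident: 4.834 / 4.300×10⁻¹⁹ = 1.124×10¹⁹, i.e. 1.124×10¹⁹/6.022×10²³ = 1.866×10⁻⁵ mol.
Photons absorbed: 0.533 × 1.866×10⁻⁵ = 9.946×10⁻⁶ mol.
Product formed: 0.036 × 9.946×10⁻⁶ = 3.581×10⁻⁷ mol.
Rate: 3.581×10⁻⁷ / 703 s = 5.1×10⁻¹⁰ mol s⁻¹.

5.1×10⁻¹⁰ mol s⁻¹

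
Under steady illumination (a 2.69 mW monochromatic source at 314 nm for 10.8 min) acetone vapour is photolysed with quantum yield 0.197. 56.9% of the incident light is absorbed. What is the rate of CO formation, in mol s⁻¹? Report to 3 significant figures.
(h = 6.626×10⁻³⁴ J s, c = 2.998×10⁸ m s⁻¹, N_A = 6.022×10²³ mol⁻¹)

Photon energy at 314 nm: hc/λ = (6.626×10⁻³⁴)(2.998×10⁸)/(314×10⁻⁹) = 6.326×10⁻¹⁹ J.
Energy delivered: (2.69 mW)(648 s) = 1.743 J.
Photons incident: 1.743 / 6.326×10⁻¹⁹ = 2.755×10¹⁸, i.e. 2.755×10¹⁸/6.022×10²³ = 4.575×10⁻⁶ mol.
Photons absorbed: 0.569 × 4.575×10⁻⁶ = 2.603×10⁻⁶ mol.
Product formed: 0.197 × 2.603×10⁻⁶ = 5.128×10⁻⁷ mol.
Rate: 5.128×10⁻⁷ / 648 s = 7.91×10⁻¹⁰ mol s⁻¹.

7.91×10⁻¹⁰ mol s⁻¹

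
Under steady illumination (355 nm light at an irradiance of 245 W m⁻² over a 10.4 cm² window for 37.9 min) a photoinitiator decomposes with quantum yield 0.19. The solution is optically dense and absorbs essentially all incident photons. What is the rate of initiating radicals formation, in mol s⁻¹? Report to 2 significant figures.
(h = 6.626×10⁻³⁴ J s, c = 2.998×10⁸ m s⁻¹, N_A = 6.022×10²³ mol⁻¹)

1.4×10⁻⁷ mol s⁻¹

Photon energy at 355 nm: hc/λ = (6.626×10⁻³⁴)(2.998×10⁸)/(355×10⁻⁹) = 5.596×10⁻¹⁹ J.
Energy delivered: (245 W m⁻²)(10.4×10⁻⁴ m²)(2274 s) = 579.4 J.
Photons incident: 579.4 / 5.596×10⁻¹⁹ = 1.035×10²¹, i.e. 1.035×10²¹/6.022×10²³ = 0.001719 mol.
Product formed: 0.19 × 0.001719 = 3.266×10⁻⁴ mol.
Rate: 3.266×10⁻⁴ / 2274 s = 1.4×10⁻⁷ mol s⁻¹.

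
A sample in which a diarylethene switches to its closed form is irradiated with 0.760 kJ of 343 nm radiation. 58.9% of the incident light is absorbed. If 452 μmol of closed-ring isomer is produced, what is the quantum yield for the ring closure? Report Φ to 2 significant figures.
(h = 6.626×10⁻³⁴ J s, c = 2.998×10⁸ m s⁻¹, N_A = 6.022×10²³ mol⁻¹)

Φ = 0.35

Product: 452 μmol = 4.52×10⁻⁴ mol.
Photon energy at 343 nm: hc/λ = (6.626×10⁻³⁴)(2.998×10⁸)/(343×10⁻⁹) = 5.791×10⁻¹⁹ J.
Incident energy: 0.760 kJ = 760 J.
Photons incident: 760 / 5.791×10⁻¹⁹ = 1.312×10²¹, i.e. 1.312×10²¹/6.022×10²³ = 0.002179 mol.
Photons absorbed: 0.589 × 0.002179 = 0.001283 mol.
Φ = 4.52×10⁻⁴ mol / 0.001283 mol photons = 0.35.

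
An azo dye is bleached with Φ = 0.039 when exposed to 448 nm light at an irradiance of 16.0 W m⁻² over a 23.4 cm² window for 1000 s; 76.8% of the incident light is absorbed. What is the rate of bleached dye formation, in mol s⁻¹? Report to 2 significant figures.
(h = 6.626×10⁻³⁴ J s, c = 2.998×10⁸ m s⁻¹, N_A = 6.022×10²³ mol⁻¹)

4.2×10⁻⁹ mol s⁻¹

Photon energy at 448 nm: hc/λ = (6.626×10⁻³⁴)(2.998×10⁸)/(448×10⁻⁹) = 4.434×10⁻¹⁹ J.
Energy delivered: (16.0 W m⁻²)(23.4×10⁻⁴ m²)(1000 s) = 37.44 J.
Photons incident: 37.44 / 4.434×10⁻¹⁹ = 8.444×10¹⁹, i.e. 8.444×10¹⁹/6.022×10²³ = 1.402×10⁻⁴ mol.
Photons absorbed: 0.768 × 1.402×10⁻⁴ = 1.077×10⁻⁴ mol.
Product formed: 0.039 × 1.077×10⁻⁴ = 4.200×10⁻⁶ mol.
Rate: 4.200×10⁻⁶ / 1000 s = 4.2×10⁻⁹ mol s⁻¹.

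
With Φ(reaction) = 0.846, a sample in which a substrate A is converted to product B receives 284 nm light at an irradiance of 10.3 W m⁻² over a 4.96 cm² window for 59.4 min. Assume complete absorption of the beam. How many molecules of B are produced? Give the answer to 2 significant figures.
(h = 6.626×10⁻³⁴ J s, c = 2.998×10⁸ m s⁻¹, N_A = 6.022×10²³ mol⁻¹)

2.2×10¹⁹ molecules

Photon energy at 284 nm: hc/λ = (6.626×10⁻³⁴)(2.998×10⁸)/(284×10⁻⁹) = 6.995×10⁻¹⁹ J.
Energy delivered: (10.3 W m⁻²)(4.96×10⁻⁴ m²)(3564 s) = 18.21 J.
Photons incident: 18.21 / 6.995×10⁻¹⁹ = 2.603×10¹⁹, i.e. 2.603×10¹⁹/6.022×10²³ = 4.322×10⁻⁵ mol.
Product: Φ × n_abs = 0.846 × 4.322×10⁻⁵ = 3.656×10⁻⁵ mol.
As a count: 3.656×10⁻⁵ × 6.022×10²³ = 2.2×10¹⁹.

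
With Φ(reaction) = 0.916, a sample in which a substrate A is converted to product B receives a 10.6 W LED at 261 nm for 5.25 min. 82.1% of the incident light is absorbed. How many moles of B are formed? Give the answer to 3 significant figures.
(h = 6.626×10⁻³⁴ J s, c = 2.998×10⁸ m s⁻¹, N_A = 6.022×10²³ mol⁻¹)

0.00548 mol

Photon energy at 261 nm: hc/λ = (6.626×10⁻³⁴)(2.998×10⁸)/(261×10⁻⁹) = 7.611×10⁻¹⁹ J.
Energy delivered: (10.6 W)(315 s) = 3339 J.
Photons incident: 3339 / 7.611×10⁻¹⁹ = 4.387×10²¹, i.e. 4.387×10²¹/6.022×10²³ = 0.007285 mol.
Photons absorbed: 0.821 × 0.007285 = 0.005981 mol.
Product: Φ × n_abs = 0.916 × 0.005981 = 0.005479 mol.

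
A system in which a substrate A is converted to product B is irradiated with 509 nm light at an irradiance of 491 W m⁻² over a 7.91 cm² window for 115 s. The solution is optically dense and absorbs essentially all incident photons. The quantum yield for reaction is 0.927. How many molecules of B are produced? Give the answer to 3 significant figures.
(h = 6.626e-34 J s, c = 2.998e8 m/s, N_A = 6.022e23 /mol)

1.06e20 molecules

Photon energy at 509 nm: hc/λ = (6.626e-34)(2.998e8)/(509e-9) = 3.903e-19 J.
Energy delivered: (491 W m⁻²)(7.91e-4 m²)(115 s) = 44.66 J.
Photons incident: 44.66 / 3.903e-19 = 1.144e20, i.e. 1.144e20/6.022e23 = 1.900e-4 mol.
Product: Φ × n_abs = 0.927 × 1.900e-4 = 1.761e-4 mol.
As a count: 1.761e-4 × 6.022e23 = 1.06e20.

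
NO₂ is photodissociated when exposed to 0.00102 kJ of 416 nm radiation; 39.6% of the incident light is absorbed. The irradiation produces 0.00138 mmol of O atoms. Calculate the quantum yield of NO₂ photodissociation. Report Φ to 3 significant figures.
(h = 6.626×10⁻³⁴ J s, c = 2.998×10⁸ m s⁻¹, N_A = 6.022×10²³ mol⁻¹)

Product: 0.00138 mmol = 1.38×10⁻⁶ mol.
Photon energy at 416 nm: hc/λ = (6.626×10⁻³⁴)(2.998×10⁸)/(416×10⁻⁹) = 4.775×10⁻¹⁹ J.
Incident energy: 0.00102 kJ = 1.02 J.
Photons incident: 1.02 / 4.775×10⁻¹⁹ = 2.136×10¹⁸, i.e. 2.136×10¹⁸/6.022×10²³ = 3.547×10⁻⁶ mol.
Photons absorbed: 0.396 × 3.547×10⁻⁶ = 1.405×10⁻⁶ mol.
Φ = 1.38×10⁻⁶ mol / 1.405×10⁻⁶ mol photons = 0.982.

Φ = 0.982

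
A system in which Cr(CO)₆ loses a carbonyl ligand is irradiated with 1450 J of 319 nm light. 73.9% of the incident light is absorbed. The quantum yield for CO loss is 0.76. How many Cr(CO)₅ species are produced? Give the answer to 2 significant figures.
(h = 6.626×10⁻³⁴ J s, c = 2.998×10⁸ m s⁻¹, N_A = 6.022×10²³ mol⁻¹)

1.3×10²¹ species

Photon energy at 319 nm: hc/λ = (6.626×10⁻³⁴)(2.998×10⁸)/(319×10⁻⁹) = 6.227×10⁻¹⁹ J.
Photons incident: 1450 / 6.227×10⁻¹⁹ = 2.329×10²¹, i.e. 2.329×10²¹/6.022×10²³ = 0.003867 mol.
Photons absorbed: 0.739 × 0.003867 = 0.002858 mol.
Product: Φ × n_abs = 0.76 × 0.002858 = 0.002172 mol.
As a count: 0.002172 × 6.022×10²³ = 1.3×10²¹.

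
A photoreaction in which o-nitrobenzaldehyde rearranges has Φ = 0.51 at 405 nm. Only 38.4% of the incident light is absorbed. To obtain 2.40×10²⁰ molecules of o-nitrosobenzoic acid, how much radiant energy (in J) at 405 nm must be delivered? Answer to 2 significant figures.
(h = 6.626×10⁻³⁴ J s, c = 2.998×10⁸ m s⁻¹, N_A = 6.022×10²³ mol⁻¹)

Product: 2.40×10²⁰ / 6.022×10²³ = 3.985×10⁻⁴ mol.
Photons that must be absorbed: 3.985×10⁻⁴ / 0.51 = 7.814×10⁻⁴ mol.
Incident photons needed: 7.814×10⁻⁴ / 0.384 = 0.002035 mol.
Photon energy: hc/λ = 4.905×10⁻¹⁹ J; per mole, 2.954×10⁵ J mol⁻¹.
Energy required: 0.002035 × 2.954×10⁵ = 600 J.

600 J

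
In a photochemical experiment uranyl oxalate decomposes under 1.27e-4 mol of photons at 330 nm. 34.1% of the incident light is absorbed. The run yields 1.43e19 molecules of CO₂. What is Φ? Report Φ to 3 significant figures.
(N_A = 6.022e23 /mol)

Φ = 0.548

Product: 1.43e19 / 6.022e23 = 2.375e-5 mol.
Photons absorbed: 0.341 × 1.27e-4 = 4.331e-5 mol.
Φ = 2.375e-5 mol / 4.331e-5 mol photons = 0.548.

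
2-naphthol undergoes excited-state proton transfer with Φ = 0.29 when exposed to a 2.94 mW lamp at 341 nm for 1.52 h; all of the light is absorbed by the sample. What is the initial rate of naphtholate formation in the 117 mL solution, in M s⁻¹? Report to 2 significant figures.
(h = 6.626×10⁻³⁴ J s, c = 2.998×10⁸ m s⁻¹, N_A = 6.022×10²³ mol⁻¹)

Photon energy at 341 nm: hc/λ = (6.626×10⁻³⁴)(2.998×10⁸)/(341×10⁻⁹) = 5.825×10⁻¹⁹ J.
Energy delivered: (2.94 mW)(5472 s) = 16.09 J.
Photons incident: 16.09 / 5.825×10⁻¹⁹ = 2.762×10¹⁹, i.e. 2.762×10¹⁹/6.022×10²³ = 4.587×10⁻⁵ mol.
Product formed: 0.29 × 4.587×10⁻⁵ = 1.330×10⁻⁵ mol.
Rate: 1.330×10⁻⁵ mol / (5472 s × 0.117 L) = 2.1×10⁻⁸ M s⁻¹.

2.1×10⁻⁸ M s⁻¹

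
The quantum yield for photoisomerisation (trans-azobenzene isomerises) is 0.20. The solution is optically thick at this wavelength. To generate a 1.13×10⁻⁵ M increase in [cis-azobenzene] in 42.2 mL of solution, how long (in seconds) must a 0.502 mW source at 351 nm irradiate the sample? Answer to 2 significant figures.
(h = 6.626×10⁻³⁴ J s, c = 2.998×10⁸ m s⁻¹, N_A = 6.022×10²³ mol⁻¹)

Product: (1.13×10⁻⁵ M)(0.0422 L) = 4.769×10⁻⁷ mol.
Photons that must be absorbed: 4.769×10⁻⁷ / 0.20 = 2.385×10⁻⁶ mol.
Photon energy: hc/λ = 5.659×10⁻¹⁹ J; per mole, 3.408×10⁵ J mol⁻¹.
Energy required: 2.385×10⁻⁶ × 3.408×10⁵ = 0.8128 J.
Time: 0.8128 J / 0.000502 W = 1600 s.

t ≈ 1600 s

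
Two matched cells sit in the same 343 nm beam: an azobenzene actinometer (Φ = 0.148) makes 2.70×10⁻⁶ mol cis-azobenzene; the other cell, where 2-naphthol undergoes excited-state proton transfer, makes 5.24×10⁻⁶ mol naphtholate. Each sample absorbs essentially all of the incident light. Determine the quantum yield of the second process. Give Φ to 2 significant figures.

Φ = 0.29

Photons absorbed by the actinometer: 2.70×10⁻⁶ / 0.148 = 1.824×10⁻⁵ mol.
Φ(unknown) = 5.24×10⁻⁶ / 1.824×10⁻⁵ = 0.29.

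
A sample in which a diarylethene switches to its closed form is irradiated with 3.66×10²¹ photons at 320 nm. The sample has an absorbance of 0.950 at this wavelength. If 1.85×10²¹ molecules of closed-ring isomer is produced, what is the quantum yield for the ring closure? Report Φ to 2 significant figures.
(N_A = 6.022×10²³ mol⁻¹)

Product: 1.85×10²¹ / 6.022×10²³ = 0.003072 mol.
Moles of photons: 3.66×10²¹ / 6.022×10²³ = 0.006078 mol.
Fraction absorbed: 1 − 10^(−0.950) = 0.8878.
Photons absorbed: 0.8878 × 0.006078 = 0.005396 mol.
Φ = 0.003072 mol / 0.005396 mol photons = 0.57.

Φ = 0.57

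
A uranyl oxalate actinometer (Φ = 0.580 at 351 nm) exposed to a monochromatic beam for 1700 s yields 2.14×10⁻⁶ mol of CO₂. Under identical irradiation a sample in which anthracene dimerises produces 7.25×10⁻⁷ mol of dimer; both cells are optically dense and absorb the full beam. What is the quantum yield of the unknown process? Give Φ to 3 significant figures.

Φ = 0.196

Photons absorbed by the actinometer: 2.14×10⁻⁶ / 0.580 = 3.690×10⁻⁶ mol.
Φ(unknown) = 7.25×10⁻⁷ / 3.690×10⁻⁶ = 0.196.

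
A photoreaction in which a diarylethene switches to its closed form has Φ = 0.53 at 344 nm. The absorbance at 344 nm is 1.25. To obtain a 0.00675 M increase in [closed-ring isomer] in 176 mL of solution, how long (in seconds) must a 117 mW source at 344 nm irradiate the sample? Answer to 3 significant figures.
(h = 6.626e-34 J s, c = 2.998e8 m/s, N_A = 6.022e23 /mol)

t ≈ 7060 s

Product: (0.00675 M)(0.176 L) = 0.001188 mol.
Photons that must be absorbed: 0.001188 / 0.53 = 0.002242 mol.
Fraction absorbed: 1 − 10^(−1.25) = 0.9438.
Incident photons needed: 0.002242 / 0.9438 = 0.002376 mol.
Photon energy: hc/λ = 5.775e-19 J; per mole, 3.478e5 J mol⁻¹.
Energy required: 0.002376 × 3.478e5 = 826.4 J.
Time: 826.4 J / 0.117 W = 7060 s.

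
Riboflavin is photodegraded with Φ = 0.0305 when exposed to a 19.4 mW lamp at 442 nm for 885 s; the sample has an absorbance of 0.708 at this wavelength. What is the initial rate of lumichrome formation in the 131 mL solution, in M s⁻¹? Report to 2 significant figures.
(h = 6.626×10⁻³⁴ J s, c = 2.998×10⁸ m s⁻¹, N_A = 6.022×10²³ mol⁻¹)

1.3×10⁻⁸ M s⁻¹

Photon energy at 442 nm: hc/λ = (6.626×10⁻³⁴)(2.998×10⁸)/(442×10⁻⁹) = 4.494×10⁻¹⁹ J.
Energy delivered: (19.4 mW)(885 s) = 17.17 J.
Photons incident: 17.17 / 4.494×10⁻¹⁹ = 3.821×10¹⁹, i.e. 3.821×10¹⁹/6.022×10²³ = 6.345×10⁻⁵ mol.
Fraction absorbed: 1 − 10^(−0.708) = 0.8041.
Photons absorbed: 0.8041 × 6.345×10⁻⁵ = 5.102×10⁻⁵ mol.
Product formed: 0.0305 × 5.102×10⁻⁵ = 1.556×10⁻⁶ mol.
Rate: 1.556×10⁻⁶ mol / (885 s × 0.131 L) = 1.3×10⁻⁸ M s⁻¹.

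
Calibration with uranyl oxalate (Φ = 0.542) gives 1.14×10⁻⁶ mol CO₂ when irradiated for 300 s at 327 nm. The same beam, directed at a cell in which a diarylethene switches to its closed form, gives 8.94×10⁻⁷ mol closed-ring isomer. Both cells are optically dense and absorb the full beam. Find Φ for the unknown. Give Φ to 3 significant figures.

Photons absorbed by the actinometer: 1.14×10⁻⁶ / 0.542 = 2.103×10⁻⁶ mol.
Φ(unknown) = 8.94×10⁻⁷ / 2.103×10⁻⁶ = 0.425.

Φ = 0.425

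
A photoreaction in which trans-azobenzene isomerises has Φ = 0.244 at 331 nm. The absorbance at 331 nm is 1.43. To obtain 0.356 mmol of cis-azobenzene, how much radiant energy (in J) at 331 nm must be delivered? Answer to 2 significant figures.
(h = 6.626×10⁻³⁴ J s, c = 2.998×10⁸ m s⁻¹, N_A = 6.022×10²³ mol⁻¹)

550 J

Product: 0.356 mmol = 3.56×10⁻⁴ mol.
Photons that must be absorbed: 3.56×10⁻⁴ / 0.244 = 0.001459 mol.
Fraction absorbed: 1 − 10^(−1.43) = 0.9628.
Incident photons needed: 0.001459 / 0.9628 = 0.001515 mol.
Photon energy: hc/λ = 6.001×10⁻¹⁹ J; per mole, 3.614×10⁵ J mol⁻¹.
Energy required: 0.001515 × 3.614×10⁵ = 550 J.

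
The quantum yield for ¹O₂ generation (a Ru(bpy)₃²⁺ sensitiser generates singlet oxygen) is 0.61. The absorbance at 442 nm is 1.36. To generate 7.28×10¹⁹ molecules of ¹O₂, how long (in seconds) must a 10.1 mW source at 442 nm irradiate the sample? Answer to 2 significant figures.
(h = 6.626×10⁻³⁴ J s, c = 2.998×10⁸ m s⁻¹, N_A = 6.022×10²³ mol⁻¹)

Product: 7.28×10¹⁹ / 6.022×10²³ = 1.209×10⁻⁴ mol.
Photons that must be absorbed: 1.209×10⁻⁴ / 0.61 = 1.982×10⁻⁴ mol.
Fraction absorbed: 1 − 10^(−1.36) = 0.9563.
Incident photons needed: 1.982×10⁻⁴ / 0.9563 = 2.073×10⁻⁴ mol.
Photon energy: hc/λ = 4.494×10⁻¹⁹ J; per mole, 2.706×10⁵ J mol⁻¹.
Energy required: 2.073×10⁻⁴ × 2.706×10⁵ = 56.10 J.
Time: 56.10 J / 0.0101 W = 5600 s.

t ≈ 5600 s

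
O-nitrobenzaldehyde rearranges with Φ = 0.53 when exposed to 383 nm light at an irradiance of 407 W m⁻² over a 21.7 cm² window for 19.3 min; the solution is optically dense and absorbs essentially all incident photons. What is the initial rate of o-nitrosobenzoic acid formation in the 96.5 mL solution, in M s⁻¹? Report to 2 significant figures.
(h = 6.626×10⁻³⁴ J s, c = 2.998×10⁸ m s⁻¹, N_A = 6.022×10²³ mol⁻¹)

1.6×10⁻⁵ M s⁻¹

Photon energy at 383 nm: hc/λ = (6.626×10⁻³⁴)(2.998×10⁸)/(383×10⁻⁹) = 5.187×10⁻¹⁹ J.
Energy delivered: (407 W m⁻²)(21.7×10⁻⁴ m²)(1158 s) = 1023 J.
Photons incident: 1023 / 5.187×10⁻¹⁹ = 1.972×10²¹, i.e. 1.972×10²¹/6.022×10²³ = 0.003275 mol.
Product formed: 0.53 × 0.003275 = 0.001736 mol.
Rate: 0.001736 mol / (1158 s × 0.0965 L) = 1.6×10⁻⁵ M s⁻¹.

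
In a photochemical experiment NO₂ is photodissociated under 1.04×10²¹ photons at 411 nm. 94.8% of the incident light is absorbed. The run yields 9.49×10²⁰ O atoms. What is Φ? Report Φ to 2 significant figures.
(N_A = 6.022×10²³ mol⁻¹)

Product: 9.49×10²⁰ / 6.022×10²³ = 0.001576 mol.
Moles of photons: 1.04×10²¹ / 6.022×10²³ = 0.001727 mol.
Photons absorbed: 0.948 × 0.001727 = 0.001637 mol.
Φ = 0.001576 mol / 0.001637 mol photons = 0.96.

Φ = 0.96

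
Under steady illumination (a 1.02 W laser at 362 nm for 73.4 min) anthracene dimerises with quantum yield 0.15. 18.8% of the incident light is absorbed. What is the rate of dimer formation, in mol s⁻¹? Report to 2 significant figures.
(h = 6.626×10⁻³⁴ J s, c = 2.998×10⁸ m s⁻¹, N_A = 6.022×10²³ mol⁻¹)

8.7×10⁻⁸ mol s⁻¹

Photon energy at 362 nm: hc/λ = (6.626×10⁻³⁴)(2.998×10⁸)/(362×10⁻⁹) = 5.487×10⁻¹⁹ J.
Energy delivered: (1.02 W)(4404 s) = 4492 J.
Photons incident: 4492 / 5.487×10⁻¹⁹ = 8.187×10²¹, i.e. 8.187×10²¹/6.022×10²³ = 0.01360 mol.
Photons absorbed: 0.188 × 0.01360 = 0.002557 mol.
Product formed: 0.15 × 0.002557 = 3.835×10⁻⁴ mol.
Rate: 3.835×10⁻⁴ / 4404 s = 8.7×10⁻⁸ mol s⁻¹.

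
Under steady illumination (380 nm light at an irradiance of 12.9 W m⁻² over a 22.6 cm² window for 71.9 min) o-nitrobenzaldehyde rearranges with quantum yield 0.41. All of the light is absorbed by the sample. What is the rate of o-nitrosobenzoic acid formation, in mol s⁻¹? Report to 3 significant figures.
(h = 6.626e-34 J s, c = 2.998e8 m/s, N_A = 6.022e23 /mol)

3.80e-8 mol s⁻¹

Photon energy at 380 nm: hc/λ = (6.626e-34)(2.998e8)/(380e-9) = 5.228e-19 J.
Energy delivered: (12.9 W m⁻²)(22.6e-4 m²)(4314 s) = 125.8 J.
Photons incident: 125.8 / 5.228e-19 = 2.406e20, i.e. 2.406e20/6.022e23 = 3.995e-4 mol.
Product formed: 0.41 × 3.995e-4 = 1.638e-4 mol.
Rate: 1.638e-4 / 4314 s = 3.80e-8 mol s⁻¹.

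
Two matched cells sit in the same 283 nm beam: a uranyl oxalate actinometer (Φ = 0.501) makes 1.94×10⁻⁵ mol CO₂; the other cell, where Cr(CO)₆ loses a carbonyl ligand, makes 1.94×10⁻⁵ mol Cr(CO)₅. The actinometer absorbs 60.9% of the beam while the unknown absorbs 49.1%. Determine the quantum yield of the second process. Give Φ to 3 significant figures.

Φ = 0.621

Photons absorbed by the actinometer: 1.94×10⁻⁵ / 0.501 = 3.872×10⁻⁵ mol.
Incident flux: 3.872×10⁻⁵ / 0.609 = 6.358×10⁻⁵ einstein.
Absorbed by unknown: 0.491 × 6.358×10⁻⁵ = 3.122×10⁻⁵ mol.
Φ(unknown) = 1.94×10⁻⁵ / 3.122×10⁻⁵ = 0.621.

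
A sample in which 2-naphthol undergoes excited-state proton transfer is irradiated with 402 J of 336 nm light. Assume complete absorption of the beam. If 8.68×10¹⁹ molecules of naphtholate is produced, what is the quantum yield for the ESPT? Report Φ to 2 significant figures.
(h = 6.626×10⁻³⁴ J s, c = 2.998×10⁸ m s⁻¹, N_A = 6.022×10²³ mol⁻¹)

Φ = 0.13

Product: 8.68×10¹⁹ / 6.022×10²³ = 1.441×10⁻⁴ mol.
Photon energy at 336 nm: hc/λ = (6.626×10⁻³⁴)(2.998×10⁸)/(336×10⁻⁹) = 5.912×10⁻¹⁹ J.
Photons incident: 402 / 5.912×10⁻¹⁹ = 6.800×10²⁰, i.e. 6.800×10²⁰/6.022×10²³ = 0.001129 mol.
Φ = 1.441×10⁻⁴ mol / 0.001129 mol photons = 0.13.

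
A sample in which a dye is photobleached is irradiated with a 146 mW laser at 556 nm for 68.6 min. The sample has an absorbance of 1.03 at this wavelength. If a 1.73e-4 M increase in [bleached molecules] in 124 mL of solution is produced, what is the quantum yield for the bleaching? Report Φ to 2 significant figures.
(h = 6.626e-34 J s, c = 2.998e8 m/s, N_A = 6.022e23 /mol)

Φ = 0.0085

Product: (1.73e-4 M)(0.124 L) = 2.145e-5 mol.
Photon energy at 556 nm: hc/λ = (6.626e-34)(2.998e8)/(556e-9) = 3.573e-19 J.
Energy delivered: (146 mW)(4116 s) = 600.9 J.
Photons incident: 600.9 / 3.573e-19 = 1.682e21, i.e. 1.682e21/6.022e23 = 0.002793 mol.
Fraction absorbed: 1 − 10^(−1.03) = 0.9067.
Photons absorbed: 0.9067 × 0.002793 = 0.002532 mol.
Φ = 2.145e-5 mol / 0.002532 mol photons = 0.0085.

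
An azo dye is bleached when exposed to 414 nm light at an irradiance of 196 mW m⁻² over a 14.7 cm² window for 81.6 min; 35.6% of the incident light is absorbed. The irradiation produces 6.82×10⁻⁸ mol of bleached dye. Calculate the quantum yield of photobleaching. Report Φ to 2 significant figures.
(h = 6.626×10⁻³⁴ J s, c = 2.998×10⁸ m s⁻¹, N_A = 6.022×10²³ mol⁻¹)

Φ = 0.039

Photon energy at 414 nm: hc/λ = (6.626×10⁻³⁴)(2.998×10⁸)/(414×10⁻⁹) = 4.798×10⁻¹⁹ J.
Energy delivered: (196 mW m⁻²)(14.7×10⁻⁴ m²)(4896 s) = 1.411 J.
Photons incident: 1.411 / 4.798×10⁻¹⁹ = 2.941×10¹⁸, i.e. 2.941×10¹⁸/6.022×10²³ = 4.884×10⁻⁶ mol.
Photons absorbed: 0.356 × 4.884×10⁻⁶ = 1.739×10⁻⁶ mol.
Φ = 6.82×10⁻⁸ mol / 1.739×10⁻⁶ mol photons = 0.039.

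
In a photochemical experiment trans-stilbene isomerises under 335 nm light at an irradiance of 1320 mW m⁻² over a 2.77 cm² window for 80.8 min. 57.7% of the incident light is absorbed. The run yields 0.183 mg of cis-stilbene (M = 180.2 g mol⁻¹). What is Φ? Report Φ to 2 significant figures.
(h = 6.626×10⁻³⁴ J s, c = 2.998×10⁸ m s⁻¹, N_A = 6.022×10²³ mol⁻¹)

Φ = 0.35

Product: 0.183 mg / 180.2 g mol⁻¹ = 1.016×10⁻⁶ mol.
Photon energy at 335 nm: hc/λ = (6.626×10⁻³⁴)(2.998×10⁸)/(335×10⁻⁹) = 5.930×10⁻¹⁹ J.
Energy delivered: (1320 mW m⁻²)(2.77×10⁻⁴ m²)(4848 s) = 1.773 J.
Photons incident: 1.773 / 5.930×10⁻¹⁹ = 2.990×10¹⁸, i.e. 2.990×10¹⁸/6.022×10²³ = 4.965×10⁻⁶ mol.
Photons absorbed: 0.577 × 4.965×10⁻⁶ = 2.865×10⁻⁶ mol.
Φ = 1.016×10⁻⁶ mol / 2.865×10⁻⁶ mol photons = 0.35.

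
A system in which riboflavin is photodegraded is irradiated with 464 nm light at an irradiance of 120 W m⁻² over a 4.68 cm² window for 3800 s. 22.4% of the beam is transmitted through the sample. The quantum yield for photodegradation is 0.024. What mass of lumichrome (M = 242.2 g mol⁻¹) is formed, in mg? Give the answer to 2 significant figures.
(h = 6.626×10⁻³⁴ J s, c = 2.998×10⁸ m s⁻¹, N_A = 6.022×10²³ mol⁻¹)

3.7 mg

Photon energy at 464 nm: hc/λ = (6.626×10⁻³⁴)(2.998×10⁸)/(464×10⁻⁹) = 4.281×10⁻¹⁹ J.
Energy delivered: (120 W m⁻²)(4.68×10⁻⁴ m²)(3800 s) = 213.4 J.
Photons incident: 213.4 / 4.281×10⁻¹⁹ = 4.985×10²⁰, i.e. 4.985×10²⁰/6.022×10²³ = 8.278×10⁻⁴ mol.
Fraction absorbed: 1 − 22.4/100 = 0.7760.
Photons absorbed: 0.7760 × 8.278×10⁻⁴ = 6.424×10⁻⁴ mol.
Product: Φ × n_abs = 0.024 × 6.424×10⁻⁴ = 1.542×10⁻⁵ mol.
Mass: 1.542×10⁻⁵ × 242.2 = 0.003735 g = 3.7 mg.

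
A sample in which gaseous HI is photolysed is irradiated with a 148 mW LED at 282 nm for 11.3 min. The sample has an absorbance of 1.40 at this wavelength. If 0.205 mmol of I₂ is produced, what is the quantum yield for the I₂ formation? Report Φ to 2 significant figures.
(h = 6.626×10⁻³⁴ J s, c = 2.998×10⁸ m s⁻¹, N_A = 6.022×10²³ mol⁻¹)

Product: 0.205 mmol = 2.05×10⁻⁴ mol.
Photon energy at 282 nm: hc/λ = (6.626×10⁻³⁴)(2.998×10⁸)/(282×10⁻⁹) = 7.044×10⁻¹⁹ J.
Energy delivered: (148 mW)(678 s) = 100.3 J.
Photons incident: 100.3 / 7.044×10⁻¹⁹ = 1.424×10²⁰, i.e. 1.424×10²⁰/6.022×10²³ = 2.365×10⁻⁴ mol.
Fraction absorbed: 1 − 10^(−1.40) = 0.9602.
Photons absorbed: 0.9602 × 2.365×10⁻⁴ = 2.271×10⁻⁴ mol.
Φ = 2.05×10⁻⁴ mol / 2.271×10⁻⁴ mol photons = 0.90.

Φ = 0.90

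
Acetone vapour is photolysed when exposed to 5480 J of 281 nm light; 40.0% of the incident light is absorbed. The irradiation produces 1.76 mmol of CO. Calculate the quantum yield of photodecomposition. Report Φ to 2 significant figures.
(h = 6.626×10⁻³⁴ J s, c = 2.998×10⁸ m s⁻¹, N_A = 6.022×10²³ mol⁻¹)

Product: 1.76 mmol = 0.00176 mol.
Photon energy at 281 nm: hc/λ = (6.626×10⁻³⁴)(2.998×10⁸)/(281×10⁻⁹) = 7.069×10⁻¹⁹ J.
Photons incident: 5480 / 7.069×10⁻¹⁹ = 7.752×10²¹, i.e. 7.752×10²¹/6.022×10²³ = 0.01287 mol.
Photons absorbed: 0.400 × 0.01287 = 0.005148 mol.
Φ = 0.00176 mol / 0.005148 mol photons = 0.34.

Φ = 0.34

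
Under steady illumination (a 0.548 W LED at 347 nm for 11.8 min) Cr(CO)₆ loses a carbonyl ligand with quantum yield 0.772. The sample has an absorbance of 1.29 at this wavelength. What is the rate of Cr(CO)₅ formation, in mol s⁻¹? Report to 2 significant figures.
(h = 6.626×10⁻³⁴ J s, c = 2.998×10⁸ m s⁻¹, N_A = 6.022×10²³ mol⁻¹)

1.2×10⁻⁶ mol s⁻¹

Photon energy at 347 nm: hc/λ = (6.626×10⁻³⁴)(2.998×10⁸)/(347×10⁻⁹) = 5.725×10⁻¹⁹ J.
Energy delivered: (0.548 W)(708 s) = 388.0 J.
Photons incident: 388.0 / 5.725×10⁻¹⁹ = 6.777×10²⁰, i.e. 6.777×10²⁰/6.022×10²³ = 0.001125 mol.
Fraction absorbed: 1 − 10^(−1.29) = 0.9487.
Photons absorbed: 0.9487 × 0.001125 = 0.001067 mol.
Product formed: 0.772 × 0.001067 = 8.237×10⁻⁴ mol.
Rate: 8.237×10⁻⁴ / 708 s = 1.2×10⁻⁶ mol s⁻¹.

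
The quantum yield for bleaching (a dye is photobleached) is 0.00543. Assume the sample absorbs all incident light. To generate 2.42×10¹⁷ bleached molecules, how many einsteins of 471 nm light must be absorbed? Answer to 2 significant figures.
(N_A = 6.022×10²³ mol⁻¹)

Product: 2.42×10¹⁷ / 6.022×10²³ = 4.019×10⁻⁷ mol.
Photons that must be absorbed: 4.019×10⁻⁷ / 0.00543 = 7.401×10⁻⁵ mol.

7.4×10⁻⁵ einstein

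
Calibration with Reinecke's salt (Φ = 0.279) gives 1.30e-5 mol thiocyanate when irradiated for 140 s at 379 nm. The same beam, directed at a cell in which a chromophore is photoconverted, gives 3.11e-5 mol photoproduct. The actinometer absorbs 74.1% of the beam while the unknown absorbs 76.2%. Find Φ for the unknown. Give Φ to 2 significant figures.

Photons absorbed by the actinometer: 1.30e-5 / 0.279 = 4.659e-5 mol.
Incident flux: 4.659e-5 / 0.741 = 6.287e-5 einstein.
Absorbed by unknown: 0.762 × 6.287e-5 = 4.791e-5 mol.
Φ(unknown) = 3.11e-5 / 4.791e-5 = 0.65.

Φ = 0.65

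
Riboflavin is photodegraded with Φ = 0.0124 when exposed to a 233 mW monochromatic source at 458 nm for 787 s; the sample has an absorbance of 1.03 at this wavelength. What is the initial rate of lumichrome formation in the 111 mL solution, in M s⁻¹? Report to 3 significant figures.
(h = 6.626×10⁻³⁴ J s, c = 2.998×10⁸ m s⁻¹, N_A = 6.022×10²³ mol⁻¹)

9.04×10⁻⁸ M s⁻¹

Photon energy at 458 nm: hc/λ = (6.626×10⁻³⁴)(2.998×10⁸)/(458×10⁻⁹) = 4.337×10⁻¹⁹ J.
Energy delivered: (233 mW)(787 s) = 183.4 J.
Photons incident: 183.4 / 4.337×10⁻¹⁹ = 4.229×10²⁰, i.e. 4.229×10²⁰/6.022×10²³ = 7.023×10⁻⁴ mol.
Fraction absorbed: 1 − 10^(−1.03) = 0.9067.
Photons absorbed: 0.9067 × 7.023×10⁻⁴ = 6.368×10⁻⁴ mol.
Product formed: 0.0124 × 6.368×10⁻⁴ = 7.896×10⁻⁶ mol.
Rate: 7.896×10⁻⁶ mol / (787 s × 0.111 L) = 9.04×10⁻⁸ M s⁻¹.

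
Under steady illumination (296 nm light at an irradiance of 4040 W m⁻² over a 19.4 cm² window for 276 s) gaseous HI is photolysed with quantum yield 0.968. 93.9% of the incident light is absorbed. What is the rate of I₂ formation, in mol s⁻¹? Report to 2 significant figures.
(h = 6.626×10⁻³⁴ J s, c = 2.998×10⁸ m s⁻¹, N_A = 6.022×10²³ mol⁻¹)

1.8×10⁻⁵ mol s⁻¹

Photon energy at 296 nm: hc/λ = (6.626×10⁻³⁴)(2.998×10⁸)/(296×10⁻⁹) = 6.711×10⁻¹⁹ J.
Energy delivered: (4040 W m⁻²)(19.4×10⁻⁴ m²)(276 s) = 2163 J.
Photons incident: 2163 / 6.711×10⁻¹⁹ = 3.223×10²¹, i.e. 3.223×10²¹/6.022×10²³ = 0.005352 mol.
Photons absorbed: 0.939 × 0.005352 = 0.005026 mol.
Product formed: 0.968 × 0.005026 = 0.004865 mol.
Rate: 0.004865 / 276 s = 1.8×10⁻⁵ mol s⁻¹.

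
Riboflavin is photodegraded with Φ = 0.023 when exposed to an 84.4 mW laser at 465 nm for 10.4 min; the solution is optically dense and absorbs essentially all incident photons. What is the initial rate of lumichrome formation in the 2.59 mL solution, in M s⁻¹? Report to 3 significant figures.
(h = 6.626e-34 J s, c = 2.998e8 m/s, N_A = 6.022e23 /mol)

2.91e-6 M s⁻¹

Photon energy at 465 nm: hc/λ = (6.626e-34)(2.998e8)/(465e-9) = 4.272e-19 J.
Energy delivered: (84.4 mW)(624 s) = 52.67 J.
Photons incident: 52.67 / 4.272e-19 = 1.233e20, i.e. 1.233e20/6.022e23 = 2.047e-4 mol.
Product formed: 0.023 × 2.047e-4 = 4.708e-6 mol.
Rate: 4.708e-6 mol / (624 s × 0.00259 L) = 2.91e-6 M s⁻¹.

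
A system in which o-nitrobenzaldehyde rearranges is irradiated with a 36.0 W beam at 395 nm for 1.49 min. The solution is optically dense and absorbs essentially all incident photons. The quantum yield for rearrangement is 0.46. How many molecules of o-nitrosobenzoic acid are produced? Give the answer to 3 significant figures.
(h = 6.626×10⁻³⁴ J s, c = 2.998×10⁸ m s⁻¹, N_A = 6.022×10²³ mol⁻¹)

2.94×10²¹ molecules

Photon energy at 395 nm: hc/λ = (6.626×10⁻³⁴)(2.998×10⁸)/(395×10⁻⁹) = 5.029×10⁻¹⁹ J.
Energy delivered: (36.0 W)(89.4 s) = 3218 J.
Photons incident: 3218 / 5.029×10⁻¹⁹ = 6.399×10²¹, i.e. 6.399×10²¹/6.022×10²³ = 0.01063 mol.
Product: Φ × n_abs = 0.46 × 0.01063 = 0.004890 mol.
As a count: 0.004890 × 6.022×10²³ = 2.94×10²¹.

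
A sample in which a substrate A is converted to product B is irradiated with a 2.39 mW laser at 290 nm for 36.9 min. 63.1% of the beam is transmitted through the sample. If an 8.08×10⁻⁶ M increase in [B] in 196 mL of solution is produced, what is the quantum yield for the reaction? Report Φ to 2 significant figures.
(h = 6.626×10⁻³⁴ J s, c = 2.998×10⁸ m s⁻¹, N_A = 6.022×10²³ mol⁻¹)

Product: (8.08×10⁻⁶ M)(0.196 L) = 1.584×10⁻⁶ mol.
Photon energy at 290 nm: hc/λ = (6.626×10⁻³⁴)(2.998×10⁸)/(290×10⁻⁹) = 6.850×10⁻¹⁹ J.
Energy delivered: (2.39 mW)(2214 s) = 5.291 J.
Photons incident: 5.291 / 6.850×10⁻¹⁹ = 7.724×10¹⁸, i.e. 7.724×10¹⁸/6.022×10²³ = 1.283×10⁻⁵ mol.
Fraction absorbed: 1 − 63.1/100 = 0.3690.
Photons absorbed: 0.3690 × 1.283×10⁻⁵ = 4.734×10⁻⁶ mol.
Φ = 1.584×10⁻⁶ mol / 4.734×10⁻⁶ mol photons = 0.33.

Φ = 0.33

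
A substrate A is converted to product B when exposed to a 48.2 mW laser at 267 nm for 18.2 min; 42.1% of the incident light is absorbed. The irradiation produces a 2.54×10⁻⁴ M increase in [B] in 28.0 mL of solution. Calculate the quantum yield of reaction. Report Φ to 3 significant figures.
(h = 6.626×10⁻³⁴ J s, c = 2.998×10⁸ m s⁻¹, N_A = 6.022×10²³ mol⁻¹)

Φ = 0.144

Product: (2.54×10⁻⁴ M)(0.028 L) = 7.112×10⁻⁶ mol.
Photon energy at 267 nm: hc/λ = (6.626×10⁻³⁴)(2.998×10⁸)/(267×10⁻⁹) = 7.440×10⁻¹⁹ J.
Energy delivered: (48.2 mW)(1092 s) = 52.63 J.
Photons incident: 52.63 / 7.440×10⁻¹⁹ = 7.074×10¹⁹, i.e. 7.074×10¹⁹/6.022×10²³ = 1.175×10⁻⁴ mol.
Photons absorbed: 0.421 × 1.175×10⁻⁴ = 4.947×10⁻⁵ mol.
Φ = 7.112×10⁻⁶ mol / 4.947×10⁻⁵ mol photons = 0.144.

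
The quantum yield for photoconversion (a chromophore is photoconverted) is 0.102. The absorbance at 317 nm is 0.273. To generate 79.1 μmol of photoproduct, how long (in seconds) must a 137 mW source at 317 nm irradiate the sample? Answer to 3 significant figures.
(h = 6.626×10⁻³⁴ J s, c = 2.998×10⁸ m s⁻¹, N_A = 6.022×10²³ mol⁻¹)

Product: 79.1 μmol = 7.91×10⁻⁵ mol.
Photons that must be absorbed: 7.91×10⁻⁵ / 0.102 = 7.755×10⁻⁴ mol.
Fraction absorbed: 1 − 10^(−0.273) = 0.4667.
Incident photons needed: 7.755×10⁻⁴ / 0.4667 = 0.001662 mol.
Photon energy: hc/λ = 6.266×10⁻¹⁹ J; per mole, 3.773×10⁵ J mol⁻¹.
Energy required: 0.001662 × 3.773×10⁵ = 627.1 J.
Time: 627.1 J / 0.137 W = 4580 s.

t ≈ 4580 s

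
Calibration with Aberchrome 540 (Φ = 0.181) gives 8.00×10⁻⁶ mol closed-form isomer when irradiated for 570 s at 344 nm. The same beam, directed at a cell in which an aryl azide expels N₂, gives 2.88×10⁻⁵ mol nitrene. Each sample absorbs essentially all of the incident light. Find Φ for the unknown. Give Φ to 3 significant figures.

Φ = 0.652

Photons absorbed by the actinometer: 8.00×10⁻⁶ / 0.181 = 4.420×10⁻⁵ mol.
Φ(unknown) = 2.88×10⁻⁵ / 4.420×10⁻⁵ = 0.652.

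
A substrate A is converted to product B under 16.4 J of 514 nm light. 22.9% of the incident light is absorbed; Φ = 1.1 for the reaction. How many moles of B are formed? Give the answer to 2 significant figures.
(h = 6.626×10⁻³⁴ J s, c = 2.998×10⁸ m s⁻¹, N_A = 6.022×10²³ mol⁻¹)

1.8×10⁻⁵ mol

Photon energy at 514 nm: hc/λ = (6.626×10⁻³⁴)(2.998×10⁸)/(514×10⁻⁹) = 3.865×10⁻¹⁹ J.
Photons incident: 16.4 / 3.865×10⁻¹⁹ = 4.243×10¹⁹, i.e. 4.243×10¹⁹/6.022×10²³ = 7.046×10⁻⁵ mol.
Photons absorbed: 0.229 × 7.046×10⁻⁵ = 1.614×10⁻⁵ mol.
Product: Φ × n_abs = 1.1 × 1.614×10⁻⁵ = 1.775×10⁻⁵ mol.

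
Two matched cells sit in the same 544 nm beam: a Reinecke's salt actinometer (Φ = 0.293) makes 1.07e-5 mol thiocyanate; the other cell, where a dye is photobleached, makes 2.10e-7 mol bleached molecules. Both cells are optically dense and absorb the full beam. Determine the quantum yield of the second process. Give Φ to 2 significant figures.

Φ = 0.0058

Photons absorbed by the actinometer: 1.07e-5 / 0.293 = 3.652e-5 mol.
Φ(unknown) = 2.10e-7 / 3.652e-5 = 0.0058.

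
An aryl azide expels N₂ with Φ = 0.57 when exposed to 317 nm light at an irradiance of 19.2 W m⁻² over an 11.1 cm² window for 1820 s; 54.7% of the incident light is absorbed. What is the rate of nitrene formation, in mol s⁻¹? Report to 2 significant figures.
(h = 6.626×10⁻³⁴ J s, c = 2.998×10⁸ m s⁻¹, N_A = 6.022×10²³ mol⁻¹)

1.8×10⁻⁸ mol s⁻¹

Photon energy at 317 nm: hc/λ = (6.626×10⁻³⁴)(2.998×10⁸)/(317×10⁻⁹) = 6.266×10⁻¹⁹ J.
Energy delivered: (19.2 W m⁻²)(11.1×10⁻⁴ m²)(1820 s) = 38.79 J.
Photons incident: 38.79 / 6.266×10⁻¹⁹ = 6.191×10¹⁹, i.e. 6.191×10¹⁹/6.022×10²³ = 1.028×10⁻⁴ mol.
Photons absorbed: 0.547 × 1.028×10⁻⁴ = 5.623×10⁻⁵ mol.
Product formed: 0.57 × 5.623×10⁻⁵ = 3.205×10⁻⁵ mol.
Rate: 3.205×10⁻⁵ / 1820 s = 1.8×10⁻⁸ mol s⁻¹.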